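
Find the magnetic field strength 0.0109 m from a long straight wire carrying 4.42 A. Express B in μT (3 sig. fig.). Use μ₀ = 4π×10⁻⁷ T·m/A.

For an infinitely long straight wire, B = μ₀I/(2πd).
B = (4π×10⁻⁷ × 4.42) / (2π × 0.0109) = 8.11×10⁻⁵ T.

B ≈ 81.1 μT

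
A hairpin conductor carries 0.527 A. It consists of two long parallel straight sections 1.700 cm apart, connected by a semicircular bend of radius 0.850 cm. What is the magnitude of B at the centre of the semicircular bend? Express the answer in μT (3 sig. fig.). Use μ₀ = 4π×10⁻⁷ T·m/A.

The semicircular arc contributes B_arc = μ₀I·π/(4πR) = μ₀I/(4R) = 1.95×10⁻⁵ T.
Each semi-infinite lead is at perpendicular distance R = 0.0085 m from the centre, with the perpendicular foot at its near end, so it contributes μ₀I/(4πR); both point the same way, together 1.24×10⁻⁵ T.
Arc and leads all point the same direction: B = 1.95×10⁻⁵ + 1.24×10⁻⁵ = 3.19×10⁻⁵ T.

B ≈ 31.9 μT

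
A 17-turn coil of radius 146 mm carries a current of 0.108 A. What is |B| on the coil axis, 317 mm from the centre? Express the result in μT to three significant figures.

For an N-turn flat coil, B = Nμ₀IR²/[2(R²+z²)^(3/2)] with R = 0.146 m, z = 0.317 m.
B = 17 × 3.40×10⁻⁸ T = 5.78×10⁻⁷ T.

B ≈ 0.578 μT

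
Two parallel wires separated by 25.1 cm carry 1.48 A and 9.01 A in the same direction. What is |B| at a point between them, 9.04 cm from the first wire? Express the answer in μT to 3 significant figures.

B ≈ 7.95 μT

Each long wire gives B = μ₀I/(2πd). Distances are d₁ = 0.0904 m and d₂ = 0.1606 m.
B₁ = 3.27×10⁻⁶ T, B₂ = 1.12×10⁻⁵ T.
Between parallel currents the two contributions point in opposite directions, so they subtract. B = |B₁ − B₂| = |3.27×10⁻⁶ − 1.12×10⁻⁵| = 7.95×10⁻⁶ T.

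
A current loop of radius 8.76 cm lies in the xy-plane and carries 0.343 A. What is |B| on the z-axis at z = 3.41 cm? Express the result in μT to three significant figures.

On the axis of a circular loop, B = μ₀IR² / [2(R²+z²)^(3/2)].
R² + z² = (0.0876)² + (0.0341)² = 0.008837 m², and (R²+z²)^(3/2) = 8.31×10⁻⁴ m³.
B = (4π×10⁻⁷ × 0.343 × 0.007674) / (2 × 8.31×10⁻⁴) = 1.99×10⁻⁶ T.

B ≈ 1.99 μT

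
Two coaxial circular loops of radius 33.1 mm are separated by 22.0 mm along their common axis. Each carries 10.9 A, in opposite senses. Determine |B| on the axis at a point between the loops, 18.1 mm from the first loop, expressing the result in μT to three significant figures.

Each loop contributes B = μ₀IR²/[2(R²+z²)^(3/2)] on the axis, with z measured from that loop.
Loop 1 (z = 0.0181 m): B₁ = 1.40×10⁻⁴ T. Loop 2 (z = 0.0039 m): B₂ = 2.03×10⁻⁴ T.
The fields oppose: B = |B₁ − B₂| = 6.29×10⁻⁵ T.

B ≈ 62.9 μT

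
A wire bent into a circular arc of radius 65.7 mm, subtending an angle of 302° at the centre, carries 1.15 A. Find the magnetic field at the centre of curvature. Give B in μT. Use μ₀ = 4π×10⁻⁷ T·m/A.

B ≈ 9.23 μT

The Biot–Savart field of a circular arc at its centre is B = μ₀Iφ/(4πR), with φ = 5.271 rad.
B = (4π×10⁻⁷ × 1.15 × 5.271) / (4π × 0.0657) = 9.23×10⁻⁶ T.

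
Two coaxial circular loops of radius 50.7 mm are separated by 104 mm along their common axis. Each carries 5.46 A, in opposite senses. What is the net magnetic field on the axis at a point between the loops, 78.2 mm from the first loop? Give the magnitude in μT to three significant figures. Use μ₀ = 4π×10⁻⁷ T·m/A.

Each loop contributes B = μ₀IR²/[2(R²+z²)^(3/2)] on the axis, with z measured from that loop.
Loop 1 (z = 0.0782 m): B₁ = 1.09×10⁻⁵ T. Loop 2 (z = 0.0258 m): B₂ = 4.79×10⁻⁵ T.
The fields oppose: B = |B₁ − B₂| = 3.70×10⁻⁵ T.

B ≈ 37.0 μT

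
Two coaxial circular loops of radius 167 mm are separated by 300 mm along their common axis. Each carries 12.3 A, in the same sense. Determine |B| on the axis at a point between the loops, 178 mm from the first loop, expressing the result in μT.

Each loop contributes B = μ₀IR²/[2(R²+z²)^(3/2)] on the axis, with z measured from that loop.
Loop 1 (z = 0.178 m): B₁ = 1.48×10⁻⁵ T. Loop 2 (z = 0.122 m): B₂ = 2.44×10⁻⁵ T.
The fields add: B = B₁ + B₂ = 3.92×10⁻⁵ T.

B ≈ 39.2 μT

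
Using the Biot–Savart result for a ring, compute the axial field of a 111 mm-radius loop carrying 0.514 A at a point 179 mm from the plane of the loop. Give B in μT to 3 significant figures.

B ≈ 0.426 μT

On the axis of a circular loop, B = μ₀IR² / [2(R²+z²)^(3/2)].
R² + z² = (0.111)² + (0.179)² = 0.04436 m², and (R²+z²)^(3/2) = 9.34×10⁻³ m³.
B = (4π×10⁻⁷ × 0.514 × 0.01232) / (2 × 9.34×10⁻³) = 4.26×10⁻⁷ T.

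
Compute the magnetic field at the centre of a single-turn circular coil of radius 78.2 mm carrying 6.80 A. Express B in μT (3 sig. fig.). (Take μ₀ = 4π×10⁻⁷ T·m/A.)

B ≈ 54.6 μT

At the centre of a circular loop the Biot–Savart law gives B = μ₀I/(2R).
B = (4π×10⁻⁷ × 6.80) / (2 × 0.0782) = 5.46×10⁻⁵ T.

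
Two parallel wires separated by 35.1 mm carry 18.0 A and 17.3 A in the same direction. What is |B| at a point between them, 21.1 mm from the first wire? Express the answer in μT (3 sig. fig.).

B ≈ 76.5 μT

Each long wire gives B = μ₀I/(2πd). Distances are d₁ = 0.0211 m and d₂ = 0.014 m.
B₁ = 1.71×10⁻⁴ T, B₂ = 2.47×10⁻⁴ T.
Between parallel currents the two contributions point in opposite directions, so they subtract. B = |B₁ − B₂| = |1.71×10⁻⁴ − 2.47×10⁻⁴| = 7.65×10⁻⁵ T.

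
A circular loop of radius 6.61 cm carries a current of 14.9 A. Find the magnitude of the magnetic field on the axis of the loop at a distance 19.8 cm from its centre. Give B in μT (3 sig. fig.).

On the axis of a circular loop, B = μ₀IR² / [2(R²+z²)^(3/2)].
R² + z² = (0.0661)² + (0.198)² = 0.04357 m², and (R²+z²)^(3/2) = 9.10×10⁻³ m³.
B = (4π×10⁻⁷ × 14.9 × 0.004369) / (2 × 9.10×10⁻³) = 4.50×10⁻⁶ T.

B ≈ 4.50 μT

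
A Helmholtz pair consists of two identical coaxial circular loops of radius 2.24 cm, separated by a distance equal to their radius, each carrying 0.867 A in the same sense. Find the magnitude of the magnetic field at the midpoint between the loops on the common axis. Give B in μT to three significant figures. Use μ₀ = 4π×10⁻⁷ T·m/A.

B ≈ 34.8 μT

Each loop contributes B = μ₀IR²/[2(R²+z²)^(3/2)] on the axis, with z measured from that loop.
Loop 1 (z = 0.0112 m): B₁ = 1.74×10⁻⁵ T. Loop 2 (z = 0.0112 m): B₂ = 1.74×10⁻⁵ T.
The fields add: B = B₁ + B₂ = 3.48×10⁻⁵ T.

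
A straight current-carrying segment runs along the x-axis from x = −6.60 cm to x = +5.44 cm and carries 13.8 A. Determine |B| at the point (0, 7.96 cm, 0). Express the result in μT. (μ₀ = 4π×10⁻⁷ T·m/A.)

For a finite straight segment, B = (μ₀I/4πd)(sinθ₁ + sinθ₂), where θ₁, θ₂ are the angles from the perpendicular to each end.
The perpendicular distance is d = 0.0796 m; the end-offsets along the wire are a = 0.066 m and b = 0.0544 m.
sinθ₁ = 0.066/√(0.066²+0.0796²) = 0.6383; sinθ₂ = 0.0544/√(0.0544²+0.0796²) = 0.5642.
B = (4π×10⁻⁷ × 13.8) / (4π × 0.0796) × (0.6383 + 0.5642) = 2.08×10⁻⁵ T.

B ≈ 20.8 μT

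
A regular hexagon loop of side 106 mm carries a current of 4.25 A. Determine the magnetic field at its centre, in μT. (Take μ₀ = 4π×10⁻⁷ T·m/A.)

B ≈ 27.8 μT

Each side is a finite straight segment at perpendicular distance d = a/(2 tan(π/6)) = 0.0918 m from the centre, with end-angles ±π/6.
One side contributes B₁ = (μ₀I/4πd)·2 sin(π/6) = 4.63×10⁻⁶ T.
All 6 sides add in the same direction: B = 6 × 4.63×10⁻⁶ = 2.78×10⁻⁵ T.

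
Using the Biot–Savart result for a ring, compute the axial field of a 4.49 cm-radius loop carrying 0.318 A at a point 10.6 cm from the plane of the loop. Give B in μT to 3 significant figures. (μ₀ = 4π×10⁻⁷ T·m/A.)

On the axis of a circular loop, B = μ₀IR² / [2(R²+z²)^(3/2)].
R² + z² = (0.0449)² + (0.106)² = 0.01325 m², and (R²+z²)^(3/2) = 1.53×10⁻³ m³.
B = (4π×10⁻⁷ × 0.318 × 0.002016) / (2 × 1.53×10⁻³) = 2.64×10⁻⁷ T.

B ≈ 0.264 μT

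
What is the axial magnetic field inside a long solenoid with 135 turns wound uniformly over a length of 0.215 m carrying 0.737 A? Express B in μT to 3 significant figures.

B ≈ 582 μT

Inside a long solenoid, B = μ₀nI with n = 627.9 turns/m.
B = 4π×10⁻⁷ × 627.9 × 0.737 = 5.82×10⁻⁴ T.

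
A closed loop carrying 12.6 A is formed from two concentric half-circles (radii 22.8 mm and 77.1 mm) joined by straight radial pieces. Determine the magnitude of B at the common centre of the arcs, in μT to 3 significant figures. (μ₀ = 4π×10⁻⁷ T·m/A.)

B ≈ 122 μT

The radial connectors point toward the centre, so dl × r̂ = 0 and they contribute nothing.
Each semicircle gives μ₀I/(4R): inner arc 1.74×10⁻⁴ T, outer arc 5.13×10⁻⁵ T.
The two arcs carry current in opposite angular senses, so their fields oppose: B = |1.74×10⁻⁴ − 5.13×10⁻⁵| = 1.22×10⁻⁴ T.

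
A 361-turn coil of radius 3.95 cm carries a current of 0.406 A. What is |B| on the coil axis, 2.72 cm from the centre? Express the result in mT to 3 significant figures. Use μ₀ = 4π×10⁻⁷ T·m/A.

B ≈ 1.30 mT

For an N-turn flat coil, B = Nμ₀IR²/[2(R²+z²)^(3/2)] with R = 0.0395 m, z = 0.0272 m.
B = 361 × 3.61×10⁻⁶ T = 1.30×10⁻³ T.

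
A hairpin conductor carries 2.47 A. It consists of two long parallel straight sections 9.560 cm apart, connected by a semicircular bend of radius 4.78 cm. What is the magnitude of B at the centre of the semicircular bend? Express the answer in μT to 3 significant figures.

B ≈ 26.6 μT

The semicircular arc contributes B_arc = μ₀I·π/(4πR) = μ₀I/(4R) = 1.62×10⁻⁵ T.
Each semi-infinite lead is at perpendicular distance R = 0.0478 m from the centre, with the perpendicular foot at its near end, so it contributes μ₀I/(4πR); both point the same way, together 1.03×10⁻⁵ T.
Arc and leads all point the same direction: B = 1.62×10⁻⁵ + 1.03×10⁻⁵ = 2.66×10⁻⁵ T.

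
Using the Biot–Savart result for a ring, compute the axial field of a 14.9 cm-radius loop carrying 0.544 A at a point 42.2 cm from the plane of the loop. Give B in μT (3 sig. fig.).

B ≈ 0.0847 μT

On the axis of a circular loop, B = μ₀IR² / [2(R²+z²)^(3/2)].
R² + z² = (0.149)² + (0.422)² = 0.2003 m², and (R²+z²)^(3/2) = 8.96×10⁻² m³.
B = (4π×10⁻⁷ × 0.544 × 0.0222) / (2 × 8.96×10⁻²) = 8.47×10⁻⁸ T.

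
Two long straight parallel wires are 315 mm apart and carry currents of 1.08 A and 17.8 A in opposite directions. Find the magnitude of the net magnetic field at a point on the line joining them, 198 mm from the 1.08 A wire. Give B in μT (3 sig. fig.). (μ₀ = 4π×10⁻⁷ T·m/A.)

Each long wire gives B = μ₀I/(2πd). Distances are d₁ = 0.198 m and d₂ = 0.117 m.
B₁ = 1.09×10⁻⁶ T, B₂ = 3.04×10⁻⁵ T.
Between antiparallel currents both contributions point the same way, so they add. B = B₁ + B₂ = 1.09×10⁻⁶ + 3.04×10⁻⁵ = 3.15×10⁻⁵ T.

B ≈ 31.5 μT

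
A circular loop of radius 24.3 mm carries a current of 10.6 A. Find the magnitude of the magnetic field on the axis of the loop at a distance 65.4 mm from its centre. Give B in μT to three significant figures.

On the axis of a circular loop, B = μ₀IR² / [2(R²+z²)^(3/2)].
R² + z² = (0.0243)² + (0.0654)² = 0.004868 m², and (R²+z²)^(3/2) = 3.40×10⁻⁴ m³.
B = (4π×10⁻⁷ × 10.6 × 0.0005905) / (2 × 3.40×10⁻⁴) = 1.16×10⁻⁵ T.

B ≈ 11.6 μT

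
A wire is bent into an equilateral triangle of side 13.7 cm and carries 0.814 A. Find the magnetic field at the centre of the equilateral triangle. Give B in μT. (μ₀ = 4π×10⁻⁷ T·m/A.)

Each side is a finite straight segment at perpendicular distance d = a/(2 tan(π/3)) = 0.03955 m from the centre, with end-angles ±π/3.
One side contributes B₁ = (μ₀I/4πd)·2 sin(π/3) = 3.56×10⁻⁶ T.
All 3 sides add in the same direction: B = 3 × 3.56×10⁻⁶ = 1.07×10⁻⁵ T.

B ≈ 10.7 μT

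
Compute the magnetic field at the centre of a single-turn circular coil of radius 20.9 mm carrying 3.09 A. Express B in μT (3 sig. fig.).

At the centre of a circular loop the Biot–Savart law gives B = μ₀I/(2R).
B = (4π×10⁻⁷ × 3.09) / (2 × 0.0209) = 9.29×10⁻⁵ T.

B ≈ 92.9 μT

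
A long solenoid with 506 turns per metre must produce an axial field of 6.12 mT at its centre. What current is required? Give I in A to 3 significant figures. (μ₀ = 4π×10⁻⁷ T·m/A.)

Inside a long solenoid B = μ₀nI with n = 506 m⁻¹, so I = B/(μ₀n).
I = 6.12×10⁻³ / (4π×10⁻⁷ × 506) = 9.62 A.

I ≈ 9.62 A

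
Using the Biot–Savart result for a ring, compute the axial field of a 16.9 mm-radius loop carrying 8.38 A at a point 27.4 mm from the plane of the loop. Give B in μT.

B ≈ 45.1 μT

On the axis of a circular loop, B = μ₀IR² / [2(R²+z²)^(3/2)].
R² + z² = (0.0169)² + (0.0274)² = 0.001036 m², and (R²+z²)^(3/2) = 3.34×10⁻⁵ m³.
B = (4π×10⁻⁷ × 8.38 × 0.0002856) / (2 × 3.34×10⁻⁵) = 4.51×10⁻⁵ T.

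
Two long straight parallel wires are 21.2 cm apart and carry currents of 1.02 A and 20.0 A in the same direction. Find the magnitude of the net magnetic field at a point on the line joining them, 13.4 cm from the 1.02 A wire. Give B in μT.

B ≈ 49.8 μT

Each long wire gives B = μ₀I/(2πd). Distances are d₁ = 0.134 m and d₂ = 0.078 m.
B₁ = 1.52×10⁻⁶ T, B₂ = 5.13×10⁻⁵ T.
Between parallel currents the two contributions point in opposite directions, so they subtract. B = |B₁ − B₂| = |1.52×10⁻⁶ − 5.13×10⁻⁵| = 4.98×10⁻⁵ T.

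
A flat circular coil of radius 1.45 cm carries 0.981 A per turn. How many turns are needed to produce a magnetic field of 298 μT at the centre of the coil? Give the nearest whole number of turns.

N = 7

For an N-turn coil, B = Nμ₀I/(2R). A single turn gives B₁ = 4.25×10⁻⁵ T with R = 0.0145 m.
N = B/B₁ = 2.98×10⁻⁴ / 4.25×10⁻⁵ = 7.01.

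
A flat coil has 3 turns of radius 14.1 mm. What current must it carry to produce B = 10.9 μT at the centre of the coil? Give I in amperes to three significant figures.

For an N-turn coil, B = Nμ₀I/(2R) with R = 0.0141 m, so I = 2RB/(Nμ₀) = 2 × 0.0141 × 1.09×10⁻⁵ / (3 × 4π×10⁻⁷) = 8.15×10⁻² A.

I ≈ 0.0815 A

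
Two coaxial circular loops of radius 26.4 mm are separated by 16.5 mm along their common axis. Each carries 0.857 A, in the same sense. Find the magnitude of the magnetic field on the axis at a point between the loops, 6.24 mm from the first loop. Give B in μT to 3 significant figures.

Each loop contributes B = μ₀IR²/[2(R²+z²)^(3/2)] on the axis, with z measured from that loop.
Loop 1 (z = 0.00624 m): B₁ = 1.88×10⁻⁵ T. Loop 2 (z = 0.01026 m): B₂ = 1.65×10⁻⁵ T.
The fields add: B = B₁ + B₂ = 3.53×10⁻⁵ T.

B ≈ 35.3 μT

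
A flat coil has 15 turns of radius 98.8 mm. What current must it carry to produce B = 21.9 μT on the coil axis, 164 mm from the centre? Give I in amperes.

For an N-turn coil, B = Nμ₀IR²/[2(R²+z²)^(3/2)] with R = 0.0988 m, z = 0.164 m, so I = 2B(R²+z²)^(3/2)/(Nμ₀R²) = 2 × 2.19×10⁻⁵ × 7.02×10⁻³ / (15 × 4π×10⁻⁷ × 0.009761) = 1.67 A.

I ≈ 1.67 A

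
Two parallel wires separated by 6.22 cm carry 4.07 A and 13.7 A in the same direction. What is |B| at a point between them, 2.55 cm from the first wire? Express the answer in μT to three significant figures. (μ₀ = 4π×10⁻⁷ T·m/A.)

Each long wire gives B = μ₀I/(2πd). Distances are d₁ = 0.0255 m and d₂ = 0.0367 m.
B₁ = 3.19×10⁻⁵ T, B₂ = 7.47×10⁻⁵ T.
Between parallel currents the two contributions point in opposite directions, so they subtract. B = |B₁ − B₂| = |3.19×10⁻⁵ − 7.47×10⁻⁵| = 4.27×10⁻⁵ T.

B ≈ 42.7 μT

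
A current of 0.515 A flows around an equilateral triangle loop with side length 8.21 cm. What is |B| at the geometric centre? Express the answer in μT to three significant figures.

Each side is a finite straight segment at perpendicular distance d = a/(2 tan(π/3)) = 0.0237 m from the centre, with end-angles ±π/3.
One side contributes B₁ = (μ₀I/4πd)·2 sin(π/3) = 3.76×10⁻⁶ T.
All 3 sides add in the same direction: B = 3 × 3.76×10⁻⁶ = 1.13×10⁻⁵ T.

B ≈ 11.3 μT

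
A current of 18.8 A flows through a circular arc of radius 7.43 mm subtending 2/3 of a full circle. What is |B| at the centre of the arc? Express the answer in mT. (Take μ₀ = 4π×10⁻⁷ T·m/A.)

The Biot–Savart field of a circular arc at its centre is B = μ₀Iφ/(4πR), with φ = 4.189 rad.
B = (4π×10⁻⁷ × 18.8 × 4.189) / (4π × 0.00743) = 1.06×10⁻³ T.

B ≈ 1.06 mT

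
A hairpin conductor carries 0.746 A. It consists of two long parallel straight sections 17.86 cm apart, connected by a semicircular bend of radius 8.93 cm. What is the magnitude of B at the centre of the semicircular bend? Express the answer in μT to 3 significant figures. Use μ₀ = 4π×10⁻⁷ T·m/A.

B ≈ 4.30 μT

The semicircular arc contributes B_arc = μ₀I·π/(4πR) = μ₀I/(4R) = 2.62×10⁻⁶ T.
Each semi-infinite lead is at perpendicular distance R = 0.0893 m from the centre, with the perpendicular foot at its near end, so it contributes μ₀I/(4πR); both point the same way, together 1.67×10⁻⁶ T.
Arc and leads all point the same direction: B = 2.62×10⁻⁶ + 1.67×10⁻⁶ = 4.30×10⁻⁶ T.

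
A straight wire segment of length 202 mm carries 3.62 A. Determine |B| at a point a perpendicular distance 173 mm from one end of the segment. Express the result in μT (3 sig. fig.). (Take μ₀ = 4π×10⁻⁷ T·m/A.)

For a finite straight segment, B = (μ₀I/4πd)(sinθ₁ + sinθ₂), where θ₁, θ₂ are the angles from the perpendicular to each end.
The perpendicular foot is at one end, so the two end-offsets along the wire are 0 and L = 0.202 m.
sinθ₁ = 0/√(0²+0.173²) = 0.0000; sinθ₂ = 0.202/√(0.202²+0.173²) = 0.7595.
B = (4π×10⁻⁷ × 3.62) / (4π × 0.173) × (0.0000 + 0.7595) = 1.59×10⁻⁶ T.

B ≈ 1.59 μT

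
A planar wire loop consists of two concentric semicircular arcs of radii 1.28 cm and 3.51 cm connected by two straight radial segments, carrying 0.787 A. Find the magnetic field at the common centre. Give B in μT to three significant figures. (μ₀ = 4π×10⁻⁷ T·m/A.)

The radial connectors point toward the centre, so dl × r̂ = 0 and they contribute nothing.
Each semicircle gives μ₀I/(4R): inner arc 1.93×10⁻⁵ T, outer arc 7.04×10⁻⁶ T.
The two arcs carry current in opposite angular senses, so their fields oppose: B = |1.93×10⁻⁵ − 7.04×10⁻⁶| = 1.23×10⁻⁵ T.

B ≈ 12.3 μT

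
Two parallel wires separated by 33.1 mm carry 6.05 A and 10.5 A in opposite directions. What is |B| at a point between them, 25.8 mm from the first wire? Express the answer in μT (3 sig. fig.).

Each long wire gives B = μ₀I/(2πd). Distances are d₁ = 0.0258 m and d₂ = 0.0073 m.
B₁ = 4.69×10⁻⁵ T, B₂ = 2.88×10⁻⁴ T.
Between antiparallel currents both contributions point the same way, so they add. B = B₁ + B₂ = 4.69×10⁻⁵ + 2.88×10⁻⁴ = 3.35×10⁻⁴ T.

B ≈ 335 μT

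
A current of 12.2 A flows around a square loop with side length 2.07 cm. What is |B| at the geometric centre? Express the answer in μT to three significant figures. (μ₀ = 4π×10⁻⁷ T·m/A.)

Each side is a finite straight segment at perpendicular distance d = a/(2 tan(π/4)) = 0.01035 m from the centre, with end-angles ±π/4.
One side contributes B₁ = (μ₀I/4πd)·2 sin(π/4) = 1.67×10⁻⁴ T.
All 4 sides add in the same direction: B = 4 × 1.67×10⁻⁴ = 6.67×10⁻⁴ T.

B ≈ 667 μT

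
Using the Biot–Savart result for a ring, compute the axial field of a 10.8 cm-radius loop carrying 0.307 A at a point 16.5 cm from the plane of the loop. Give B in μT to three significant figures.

B ≈ 0.293 μT

On the axis of a circular loop, B = μ₀IR² / [2(R²+z²)^(3/2)].
R² + z² = (0.108)² + (0.165)² = 0.03889 m², and (R²+z²)^(3/2) = 7.67×10⁻³ m³.
B = (4π×10⁻⁷ × 0.307 × 0.01166) / (2 × 7.67×10⁻³) = 2.93×10⁻⁷ T.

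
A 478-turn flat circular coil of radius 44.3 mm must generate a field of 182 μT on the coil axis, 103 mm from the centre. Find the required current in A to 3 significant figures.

For an N-turn coil, B = Nμ₀IR²/[2(R²+z²)^(3/2)] with R = 0.0443 m, z = 0.103 m, so I = 2B(R²+z²)^(3/2)/(Nμ₀R²) = 2 × 1.82×10⁻⁴ × 1.41×10⁻³ / (478 × 4π×10⁻⁷ × 0.001962) = 0.435 A.

I ≈ 0.435 A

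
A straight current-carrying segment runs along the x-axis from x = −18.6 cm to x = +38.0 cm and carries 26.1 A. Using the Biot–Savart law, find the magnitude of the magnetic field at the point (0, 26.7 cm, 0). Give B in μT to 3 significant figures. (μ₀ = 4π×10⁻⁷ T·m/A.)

B ≈ 13.6 μT

For a finite straight segment, B = (μ₀I/4πd)(sinθ₁ + sinθ₂), where θ₁, θ₂ are the angles from the perpendicular to each end.
The perpendicular distance is d = 0.267 m; the end-offsets along the wire are a = 0.186 m and b = 0.38 m.
sinθ₁ = 0.186/√(0.186²+0.267²) = 0.5716; sinθ₂ = 0.38/√(0.38²+0.267²) = 0.8182.
B = (4π×10⁻⁷ × 26.1) / (4π × 0.267) × (0.5716 + 0.8182) = 1.36×10⁻⁵ T.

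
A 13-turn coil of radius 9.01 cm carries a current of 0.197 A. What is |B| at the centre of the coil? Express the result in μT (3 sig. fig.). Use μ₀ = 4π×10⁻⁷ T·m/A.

For an N-turn flat coil, B = Nμ₀I/(2R) with R = 0.0901 m.
B = 13 × 1.37×10⁻⁶ T = 1.79×10⁻⁵ T.

B ≈ 17.9 μT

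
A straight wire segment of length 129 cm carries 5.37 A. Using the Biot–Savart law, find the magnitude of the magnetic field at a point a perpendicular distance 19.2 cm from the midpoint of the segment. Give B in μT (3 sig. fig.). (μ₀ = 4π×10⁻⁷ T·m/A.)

B ≈ 5.36 μT

For a finite straight segment, B = (μ₀I/4πd)(sinθ₁ + sinθ₂), where θ₁, θ₂ are the angles from the perpendicular to each end.
The perpendicular from the point meets the wire at its midpoint, so each end is L/2 = 0.645 m away along the wire.
sinθ₁ = 0.645/√(0.645²+0.192²) = 0.9584; sinθ₂ = 0.645/√(0.645²+0.192²) = 0.9584.
B = (4π×10⁻⁷ × 5.37) / (4π × 0.192) × (0.9584 + 0.9584) = 5.36×10⁻⁶ T.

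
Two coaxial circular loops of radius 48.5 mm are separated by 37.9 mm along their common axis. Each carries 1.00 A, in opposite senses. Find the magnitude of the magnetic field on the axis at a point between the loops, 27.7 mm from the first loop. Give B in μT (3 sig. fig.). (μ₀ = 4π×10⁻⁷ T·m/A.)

Each loop contributes B = μ₀IR²/[2(R²+z²)^(3/2)] on the axis, with z measured from that loop.
Loop 1 (z = 0.0277 m): B₁ = 8.48×10⁻⁶ T. Loop 2 (z = 0.0102 m): B₂ = 1.21×10⁻⁵ T.
The fields oppose: B = |B₁ − B₂| = 3.66×10⁻⁶ T.

B ≈ 3.66 μT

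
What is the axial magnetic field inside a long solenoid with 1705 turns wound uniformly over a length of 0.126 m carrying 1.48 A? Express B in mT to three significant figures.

B ≈ 25.2 mT

Inside a long solenoid, B = μ₀nI with n = 1.353×10⁴ turns/m.
B = 4π×10⁻⁷ × 1.353×10⁴ × 1.48 = 2.52×10⁻² T.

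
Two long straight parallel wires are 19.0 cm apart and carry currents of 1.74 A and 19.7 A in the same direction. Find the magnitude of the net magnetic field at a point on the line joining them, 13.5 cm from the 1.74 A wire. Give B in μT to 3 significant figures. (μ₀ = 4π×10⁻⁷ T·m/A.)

Each long wire gives B = μ₀I/(2πd). Distances are d₁ = 0.135 m and d₂ = 0.055 m.
B₁ = 2.58×10⁻⁶ T, B₂ = 7.16×10⁻⁵ T.
Between parallel currents the two contributions point in opposite directions, so they subtract. B = |B₁ − B₂| = |2.58×10⁻⁶ − 7.16×10⁻⁵| = 6.91×10⁻⁵ T.

B ≈ 69.1 μT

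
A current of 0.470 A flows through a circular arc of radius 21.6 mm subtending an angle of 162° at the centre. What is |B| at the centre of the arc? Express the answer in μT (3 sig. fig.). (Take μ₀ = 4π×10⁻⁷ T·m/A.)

The Biot–Savart field of a circular arc at its centre is B = μ₀Iφ/(4πR), with φ = 2.827 rad.
B = (4π×10⁻⁷ × 0.470 × 2.827) / (4π × 0.0216) = 6.15×10⁻⁶ T.

B ≈ 6.15 μT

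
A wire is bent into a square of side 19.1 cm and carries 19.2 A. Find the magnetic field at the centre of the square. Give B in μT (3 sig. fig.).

B ≈ 114 μT

Each side is a finite straight segment at perpendicular distance d = a/(2 tan(π/4)) = 0.0955 m from the centre, with end-angles ±π/4.
One side contributes B₁ = (μ₀I/4πd)·2 sin(π/4) = 2.84×10⁻⁵ T.
All 4 sides add in the same direction: B = 4 × 2.84×10⁻⁵ = 1.14×10⁻⁴ T.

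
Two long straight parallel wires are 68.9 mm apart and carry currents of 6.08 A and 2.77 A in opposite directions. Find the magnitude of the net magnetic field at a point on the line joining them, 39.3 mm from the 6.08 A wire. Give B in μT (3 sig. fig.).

B ≈ 49.7 μT

Each long wire gives B = μ₀I/(2πd). Distances are d₁ = 0.0393 m and d₂ = 0.0296 m.
B₁ = 3.09×10⁻⁵ T, B₂ = 1.87×10⁻⁵ T.
Between antiparallel currents both contributions point the same way, so they add. B = B₁ + B₂ = 3.09×10⁻⁵ + 1.87×10⁻⁵ = 4.97×10⁻⁵ T.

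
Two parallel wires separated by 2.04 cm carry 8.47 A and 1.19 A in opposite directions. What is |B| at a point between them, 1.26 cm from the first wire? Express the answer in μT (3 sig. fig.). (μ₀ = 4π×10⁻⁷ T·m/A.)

Each long wire gives B = μ₀I/(2πd). Distances are d₁ = 0.0126 m and d₂ = 0.0078 m.
B₁ = 1.34×10⁻⁴ T, B₂ = 3.05×10⁻⁵ T.
Between antiparallel currents both contributions point the same way, so they add. B = B₁ + B₂ = 1.34×10⁻⁴ + 3.05×10⁻⁵ = 1.65×10⁻⁴ T.

B ≈ 165 μT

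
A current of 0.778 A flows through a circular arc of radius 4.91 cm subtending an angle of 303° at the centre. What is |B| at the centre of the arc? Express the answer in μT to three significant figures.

The Biot–Savart field of a circular arc at its centre is B = μ₀Iφ/(4πR), with φ = 5.288 rad.
B = (4π×10⁻⁷ × 0.778 × 5.288) / (4π × 0.0491) = 8.38×10⁻⁶ T.

B ≈ 8.38 μT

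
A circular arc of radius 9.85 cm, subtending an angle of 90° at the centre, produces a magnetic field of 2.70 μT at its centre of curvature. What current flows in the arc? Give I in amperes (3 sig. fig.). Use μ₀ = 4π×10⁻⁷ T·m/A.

For a circular arc, B = μ₀Iφ/(4πR) with φ in radians; here φ = 1.571 rad.
So I = 4πRB/(μ₀φ) = 4π × 0.0985 × 2.70×10⁻⁶ / (4π×10⁻⁷ × 1.571) = 1.69 A.

I ≈ 1.69 A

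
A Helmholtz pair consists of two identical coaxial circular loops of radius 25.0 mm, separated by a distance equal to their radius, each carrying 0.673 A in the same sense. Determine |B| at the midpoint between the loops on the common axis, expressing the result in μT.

B ≈ 24.2 μT

Each loop contributes B = μ₀IR²/[2(R²+z²)^(3/2)] on the axis, with z measured from that loop.
Loop 1 (z = 0.0125 m): B₁ = 1.21×10⁻⁵ T. Loop 2 (z = 0.0125 m): B₂ = 1.21×10⁻⁵ T.
The fields add: B = B₁ + B₂ = 2.42×10⁻⁵ T.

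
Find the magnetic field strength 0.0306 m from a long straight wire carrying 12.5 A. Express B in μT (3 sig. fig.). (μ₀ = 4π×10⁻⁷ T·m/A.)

For an infinitely long straight wire, B = μ₀I/(2πd).
B = (4π×10⁻⁷ × 12.5) / (2π × 0.0306) = 8.17×10⁻⁵ T.

B ≈ 81.7 μT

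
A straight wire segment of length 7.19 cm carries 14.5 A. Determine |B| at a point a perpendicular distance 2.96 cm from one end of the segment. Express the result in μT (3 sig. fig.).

For a finite straight segment, B = (μ₀I/4πd)(sinθ₁ + sinθ₂), where θ₁, θ₂ are the angles from the perpendicular to each end.
The perpendicular foot is at one end, so the two end-offsets along the wire are 0 and L = 0.0719 m.
sinθ₁ = 0/√(0²+0.0296²) = 0.0000; sinθ₂ = 0.0719/√(0.0719²+0.0296²) = 0.9247.
B = (4π×10⁻⁷ × 14.5) / (4π × 0.0296) × (0.0000 + 0.9247) = 4.53×10⁻⁵ T.

B ≈ 45.3 μT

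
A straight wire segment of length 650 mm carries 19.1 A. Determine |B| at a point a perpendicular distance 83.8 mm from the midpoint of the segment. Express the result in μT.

For a finite straight segment, B = (μ₀I/4πd)(sinθ₁ + sinθ₂), where θ₁, θ₂ are the angles from the perpendicular to each end.
The perpendicular from the point meets the wire at its midpoint, so each end is L/2 = 0.325 m away along the wire.
sinθ₁ = 0.325/√(0.325²+0.0838²) = 0.9683; sinθ₂ = 0.325/√(0.325²+0.0838²) = 0.9683.
B = (4π×10⁻⁷ × 19.1) / (4π × 0.0838) × (0.9683 + 0.9683) = 4.41×10⁻⁵ T.

B ≈ 44.1 μT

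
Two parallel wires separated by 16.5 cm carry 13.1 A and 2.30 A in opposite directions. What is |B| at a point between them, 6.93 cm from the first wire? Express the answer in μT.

Each long wire gives B = μ₀I/(2πd). Distances are d₁ = 0.0693 m and d₂ = 0.0957 m.
B₁ = 3.78×10⁻⁵ T, B₂ = 4.81×10⁻⁶ T.
Between antiparallel currents both contributions point the same way, so they add. B = B₁ + B₂ = 3.78×10⁻⁵ + 4.81×10⁻⁶ = 4.26×10⁻⁵ T.

B ≈ 42.6 μT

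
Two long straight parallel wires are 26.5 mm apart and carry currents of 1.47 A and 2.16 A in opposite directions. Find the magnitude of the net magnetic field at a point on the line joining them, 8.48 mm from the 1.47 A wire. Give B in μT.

Each long wire gives B = μ₀I/(2πd). Distances are d₁ = 0.00848 m and d₂ = 0.01802 m.
B₁ = 3.47×10⁻⁵ T, B₂ = 2.40×10⁻⁵ T.
Between antiparallel currents both contributions point the same way, so they add. B = B₁ + B₂ = 3.47×10⁻⁵ + 2.40×10⁻⁵ = 5.86×10⁻⁵ T.

B ≈ 58.6 μT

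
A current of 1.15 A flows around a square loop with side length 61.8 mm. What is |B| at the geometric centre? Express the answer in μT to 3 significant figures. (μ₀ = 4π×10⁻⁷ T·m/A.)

Each side is a finite straight segment at perpendicular distance d = a/(2 tan(π/4)) = 0.0309 m from the centre, with end-angles ±π/4.
One side contributes B₁ = (μ₀I/4πd)·2 sin(π/4) = 5.26×10⁻⁶ T.
All 4 sides add in the same direction: B = 4 × 5.26×10⁻⁶ = 2.11×10⁻⁵ T.

B ≈ 21.1 μT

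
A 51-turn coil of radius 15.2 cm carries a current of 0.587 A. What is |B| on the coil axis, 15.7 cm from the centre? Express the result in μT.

For an N-turn flat coil, B = Nμ₀IR²/[2(R²+z²)^(3/2)] with R = 0.152 m, z = 0.157 m.
B = 51 × 8.17×10⁻⁷ T = 4.16×10⁻⁵ T.

B ≈ 41.6 μT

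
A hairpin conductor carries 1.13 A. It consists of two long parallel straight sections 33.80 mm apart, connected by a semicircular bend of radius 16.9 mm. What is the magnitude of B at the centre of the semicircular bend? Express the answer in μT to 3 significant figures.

The semicircular arc contributes B_arc = μ₀I·π/(4πR) = μ₀I/(4R) = 2.10×10⁻⁵ T.
Each semi-infinite lead is at perpendicular distance R = 0.0169 m from the centre, with the perpendicular foot at its near end, so it contributes μ₀I/(4πR); both point the same way, together 1.34×10⁻⁵ T.
Arc and leads all point the same direction: B = 2.10×10⁻⁵ + 1.34×10⁻⁵ = 3.44×10⁻⁵ T.

B ≈ 34.4 μT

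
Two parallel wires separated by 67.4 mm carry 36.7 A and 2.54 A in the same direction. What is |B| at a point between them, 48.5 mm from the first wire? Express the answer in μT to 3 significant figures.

Each long wire gives B = μ₀I/(2πd). Distances are d₁ = 0.0485 m and d₂ = 0.0189 m.
B₁ = 1.51×10⁻⁴ T, B₂ = 2.69×10⁻⁵ T.
Between parallel currents the two contributions point in opposite directions, so they subtract. B = |B₁ − B₂| = |1.51×10⁻⁴ − 2.69×10⁻⁵| = 1.24×10⁻⁴ T.

B ≈ 124 μT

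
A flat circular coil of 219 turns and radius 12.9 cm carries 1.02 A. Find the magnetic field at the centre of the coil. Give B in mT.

B ≈ 1.09 mT

For an N-turn flat coil, B = Nμ₀I/(2R) with R = 0.129 m.
B = 219 × 4.97×10⁻⁶ T = 1.09×10⁻³ T.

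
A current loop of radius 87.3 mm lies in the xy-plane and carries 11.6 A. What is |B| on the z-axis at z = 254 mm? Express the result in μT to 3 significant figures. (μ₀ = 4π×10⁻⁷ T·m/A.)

On the axis of a circular loop, B = μ₀IR² / [2(R²+z²)^(3/2)].
R² + z² = (0.0873)² + (0.254)² = 0.07214 m², and (R²+z²)^(3/2) = 1.94×10⁻² m³.
B = (4π×10⁻⁷ × 11.6 × 0.007621) / (2 × 1.94×10⁻²) = 2.87×10⁻⁶ T.

B ≈ 2.87 μT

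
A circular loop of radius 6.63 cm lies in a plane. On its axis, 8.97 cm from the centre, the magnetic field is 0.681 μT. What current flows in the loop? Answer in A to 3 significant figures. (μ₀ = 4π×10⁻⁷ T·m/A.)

On the axis of a loop, B = μ₀IR²/[2(R²+z²)^(3/2)], so I = 2B(R²+z²)^(3/2)/(μ₀R²).
R² + z² = 0.004396 + 0.008046 = 0.01244 m²; raised to 3/2 gives 1.39×10⁻³ m³.
I = 2 × 6.81×10⁻⁷ × 1.39×10⁻³ / (1.26×10⁻⁶ × 0.004396) = 0.342 A.

I ≈ 0.342 A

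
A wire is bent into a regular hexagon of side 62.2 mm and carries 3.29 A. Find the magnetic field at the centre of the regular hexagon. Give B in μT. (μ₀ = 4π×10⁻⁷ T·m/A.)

B ≈ 36.6 μT

Each side is a finite straight segment at perpendicular distance d = a/(2 tan(π/6)) = 0.05387 m from the centre, with end-angles ±π/6.
One side contributes B₁ = (μ₀I/4πd)·2 sin(π/6) = 6.11×10⁻⁶ T.
All 6 sides add in the same direction: B = 6 × 6.11×10⁻⁶ = 3.66×10⁻⁵ T.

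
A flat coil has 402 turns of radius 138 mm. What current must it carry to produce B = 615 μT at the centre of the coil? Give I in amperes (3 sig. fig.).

I ≈ 0.336 A

For an N-turn coil, B = Nμ₀I/(2R) with R = 0.138 m, so I = 2RB/(Nμ₀) = 2 × 0.138 × 6.15×10⁻⁴ / (402 × 4π×10⁻⁷) = 0.336 A.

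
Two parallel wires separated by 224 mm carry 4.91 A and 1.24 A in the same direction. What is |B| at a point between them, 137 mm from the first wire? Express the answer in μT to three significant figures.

B ≈ 4.32 μT

Each long wire gives B = μ₀I/(2πd). Distances are d₁ = 0.137 m and d₂ = 0.087 m.
B₁ = 7.17×10⁻⁶ T, B₂ = 2.85×10⁻⁶ T.
Between parallel currents the two contributions point in opposite directions, so they subtract. B = |B₁ − B₂| = |7.17×10⁻⁶ − 2.85×10⁻⁶| = 4.32×10⁻⁶ T.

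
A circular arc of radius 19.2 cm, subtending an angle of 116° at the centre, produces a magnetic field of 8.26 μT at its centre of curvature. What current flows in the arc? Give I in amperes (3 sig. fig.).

I ≈ 7.83 A

For a circular arc, B = μ₀Iφ/(4πR) with φ in radians; here φ = 2.025 rad.
So I = 4πRB/(μ₀φ) = 4π × 0.192 × 8.26×10⁻⁶ / (4π×10⁻⁷ × 2.025) = 7.83 A.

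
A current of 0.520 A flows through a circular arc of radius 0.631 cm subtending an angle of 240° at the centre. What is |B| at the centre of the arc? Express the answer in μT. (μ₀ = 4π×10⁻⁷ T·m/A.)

B ≈ 34.5 μT

The Biot–Savart field of a circular arc at its centre is B = μ₀Iφ/(4πR), with φ = 4.189 rad.
B = (4π×10⁻⁷ × 0.520 × 4.189) / (4π × 0.00631) = 3.45×10⁻⁵ T.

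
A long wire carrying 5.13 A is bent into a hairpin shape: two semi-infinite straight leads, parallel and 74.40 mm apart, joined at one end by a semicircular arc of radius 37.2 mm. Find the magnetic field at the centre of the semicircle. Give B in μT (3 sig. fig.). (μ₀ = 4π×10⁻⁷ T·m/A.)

The semicircular arc contributes B_arc = μ₀I·π/(4πR) = μ₀I/(4R) = 4.33×10⁻⁵ T.
Each semi-infinite lead is at perpendicular distance R = 0.0372 m from the centre, with the perpendicular foot at its near end, so it contributes μ₀I/(4πR); both point the same way, together 2.76×10⁻⁵ T.
Arc and leads all point the same direction: B = 4.33×10⁻⁵ + 2.76×10⁻⁵ = 7.09×10⁻⁵ T.

B ≈ 70.9 μT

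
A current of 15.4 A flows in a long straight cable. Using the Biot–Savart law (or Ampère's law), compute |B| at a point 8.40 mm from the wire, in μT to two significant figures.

B ≈ 370 μT

For an infinitely long straight wire, B = μ₀I/(2πd).
B = (4π×10⁻⁷ × 15.4) / (2π × 0.0084) = 3.67×10⁻⁴ T.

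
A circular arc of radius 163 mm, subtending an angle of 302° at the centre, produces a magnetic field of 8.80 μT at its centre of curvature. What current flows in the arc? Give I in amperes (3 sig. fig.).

For a circular arc, B = μ₀Iφ/(4πR) with φ in radians; here φ = 5.271 rad.
So I = 4πRB/(μ₀φ) = 4π × 0.163 × 8.80×10⁻⁶ / (4π×10⁻⁷ × 5.271) = 2.72 A.

I ≈ 2.72 A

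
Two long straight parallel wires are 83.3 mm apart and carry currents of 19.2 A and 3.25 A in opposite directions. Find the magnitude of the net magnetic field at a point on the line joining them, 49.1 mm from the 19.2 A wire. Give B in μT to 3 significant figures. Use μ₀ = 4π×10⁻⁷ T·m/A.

B ≈ 97.2 μT

Each long wire gives B = μ₀I/(2πd). Distances are d₁ = 0.0491 m and d₂ = 0.0342 m.
B₁ = 7.82×10⁻⁵ T, B₂ = 1.90×10⁻⁵ T.
Between antiparallel currents both contributions point the same way, so they add. B = B₁ + B₂ = 7.82×10⁻⁵ + 1.90×10⁻⁵ = 9.72×10⁻⁵ T.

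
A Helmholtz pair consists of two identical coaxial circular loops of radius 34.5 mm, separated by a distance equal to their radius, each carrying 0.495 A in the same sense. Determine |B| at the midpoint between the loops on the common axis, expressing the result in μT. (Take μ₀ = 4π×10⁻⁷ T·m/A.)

B ≈ 12.9 μT

Each loop contributes B = μ₀IR²/[2(R²+z²)^(3/2)] on the axis, with z measured from that loop.
Loop 1 (z = 0.01725 m): B₁ = 6.45×10⁻⁶ T. Loop 2 (z = 0.01725 m): B₂ = 6.45×10⁻⁶ T.
The fields add: B = B₁ + B₂ = 1.29×10⁻⁵ T.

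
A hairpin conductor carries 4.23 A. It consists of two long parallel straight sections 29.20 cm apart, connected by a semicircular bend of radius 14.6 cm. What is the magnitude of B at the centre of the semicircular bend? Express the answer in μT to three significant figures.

B ≈ 14.9 μT

The semicircular arc contributes B_arc = μ₀I·π/(4πR) = μ₀I/(4R) = 9.10×10⁻⁶ T.
Each semi-infinite lead is at perpendicular distance R = 0.146 m from the centre, with the perpendicular foot at its near end, so it contributes μ₀I/(4πR); both point the same way, together 5.79×10⁻⁶ T.
Arc and leads all point the same direction: B = 9.10×10⁻⁶ + 5.79×10⁻⁶ = 1.49×10⁻⁵ T.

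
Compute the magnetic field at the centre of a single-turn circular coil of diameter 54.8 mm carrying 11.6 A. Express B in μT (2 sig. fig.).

B ≈ 270 μT

At the centre of a circular loop the Biot–Savart law gives B = μ₀I/(2R) (so R = 0.0274 m).
B = (4π×10⁻⁷ × 11.6) / (2 × 0.0274) = 2.66×10⁻⁴ T.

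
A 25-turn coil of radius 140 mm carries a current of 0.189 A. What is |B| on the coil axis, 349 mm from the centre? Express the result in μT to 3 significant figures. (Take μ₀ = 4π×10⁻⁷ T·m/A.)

For an N-turn flat coil, B = Nμ₀IR²/[2(R²+z²)^(3/2)] with R = 0.14 m, z = 0.349 m.
B = 25 × 4.38×10⁻⁸ T = 1.09×10⁻⁶ T.

B ≈ 1.09 μT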